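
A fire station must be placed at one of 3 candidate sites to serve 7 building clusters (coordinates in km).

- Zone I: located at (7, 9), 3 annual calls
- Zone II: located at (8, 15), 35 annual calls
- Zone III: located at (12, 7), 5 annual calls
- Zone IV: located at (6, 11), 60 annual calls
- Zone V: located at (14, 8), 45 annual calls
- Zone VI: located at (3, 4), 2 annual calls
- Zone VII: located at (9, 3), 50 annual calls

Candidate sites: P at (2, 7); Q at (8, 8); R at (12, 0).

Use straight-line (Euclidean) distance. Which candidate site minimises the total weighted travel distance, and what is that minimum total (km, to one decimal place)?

Total weighted distance at each candidate:
  P (2, 7): total = 1706.9
  Q (8, 8): total = 1023.9
  R (12, 0): total = 1963.9
Minimum is at Q with total 1023.9 km.

Q, total 1023.9 km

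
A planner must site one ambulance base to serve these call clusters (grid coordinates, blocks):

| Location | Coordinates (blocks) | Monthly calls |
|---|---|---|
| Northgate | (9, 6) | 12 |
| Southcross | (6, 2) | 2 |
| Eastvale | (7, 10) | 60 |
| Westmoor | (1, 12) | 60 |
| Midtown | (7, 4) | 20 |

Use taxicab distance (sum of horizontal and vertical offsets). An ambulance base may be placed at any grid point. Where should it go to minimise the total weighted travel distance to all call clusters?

Manhattan distance separates: Σwᵢ(|x−xᵢ|+|y−yᵢ|) = Σwᵢ|x−xᵢ| + Σwᵢ|y−yᵢ|, so x and y are optimised independently as 1-D weighted medians.
Total weight W = 154; half = 77.
x-coordinate, sorted with cumulative weight:
  x=1 (Westmoor, w=60) cum 60
  x=6 (Southcross, w=2) cum 62
  x=7 (Eastvale, w=60) cum 122  ← median
  x=7 (Midtown, w=20) cum 142
  x=9 (Northgate, w=12) cum 154
⇒ x* = 7
y-coordinate, sorted with cumulative weight:
  y=2 (Southcross, w=2) cum 2
  y=4 (Midtown, w=20) cum 22
  y=6 (Northgate, w=12) cum 34
  y=10 (Eastvale, w=60) cum 94  ← median
  y=12 (Westmoor, w=60) cum 154
⇒ y* = 10

(7, 10)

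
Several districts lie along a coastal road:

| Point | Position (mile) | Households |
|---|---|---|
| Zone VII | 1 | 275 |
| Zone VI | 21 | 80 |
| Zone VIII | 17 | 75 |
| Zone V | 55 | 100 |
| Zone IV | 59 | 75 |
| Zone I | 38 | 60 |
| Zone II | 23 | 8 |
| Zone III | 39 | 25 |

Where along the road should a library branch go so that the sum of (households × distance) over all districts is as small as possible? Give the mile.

For a sum of weighted absolute distances on a line, the optimum is the weighted median (not the mean). Total weight W = 698; half-weight = 349.
Sort by position and accumulate weight:
  mile 1 (Zone VII, w=275) → cum 275
  mile 17 (Zone VIII, w=75) → cum 350  ≥ 349 → median here
  mile 21 (Zone VI, w=80) → cum 430
  mile 23 (Zone II, w=8) → cum 438
  mile 38 (Zone I, w=60) → cum 498
  mile 39 (Zone III, w=25) → cum 523
  mile 55 (Zone V, w=100) → cum 623
  mile 59 (Zone IV, w=75) → cum 698
Optimal location: mile 17.

x = 17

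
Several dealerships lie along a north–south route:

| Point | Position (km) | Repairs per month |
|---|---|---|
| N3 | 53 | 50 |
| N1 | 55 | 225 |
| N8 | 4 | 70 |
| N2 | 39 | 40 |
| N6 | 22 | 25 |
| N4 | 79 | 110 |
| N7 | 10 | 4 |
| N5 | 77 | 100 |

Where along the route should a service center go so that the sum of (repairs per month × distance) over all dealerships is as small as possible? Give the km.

x = 55

For a sum of weighted absolute distances on a line, the optimum is the weighted median (not the mean). Total weight W = 624; half-weight = 312.
Sort by position and accumulate weight:
  km 4 (N8, w=70) → cum 70
  km 10 (N7, w=4) → cum 74
  km 22 (N6, w=25) → cum 99
  km 39 (N2, w=40) → cum 139
  km 53 (N3, w=50) → cum 189
  km 55 (N1, w=225) → cum 414  ≥ 312 → median here
  km 77 (N5, w=100) → cum 514
  km 79 (N4, w=110) → cum 624
Optimal location: km 55.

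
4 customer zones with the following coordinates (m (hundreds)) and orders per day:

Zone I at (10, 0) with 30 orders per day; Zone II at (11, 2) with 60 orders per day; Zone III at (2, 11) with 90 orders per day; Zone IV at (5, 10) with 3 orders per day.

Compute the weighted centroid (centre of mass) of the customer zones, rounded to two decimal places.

The minimiser of Σwᵢ‖p−pᵢ‖² is the weighted centroid p* = (Σwᵢpᵢ)/(Σwᵢ).
Σwᵢ = 183.
Σwᵢxᵢ = 30·10 + 60·11 + 90·2 + 3·5 = 1155.
Σwᵢyᵢ = 30·0 + 60·2 + 90·11 + 3·10 = 1140.
x* = 1155/183 = 6.31, y* = 1140/183 = 6.23.

(6.31, 6.23)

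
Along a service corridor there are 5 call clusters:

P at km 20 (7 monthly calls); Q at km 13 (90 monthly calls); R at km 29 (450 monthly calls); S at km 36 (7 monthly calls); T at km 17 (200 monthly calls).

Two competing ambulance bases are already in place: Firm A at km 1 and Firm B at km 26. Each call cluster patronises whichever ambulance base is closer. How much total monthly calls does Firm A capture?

90

The indifferent point is the midpoint (1+26)/2 = 13.5; call clusters left of it (closer to Firm A at 1) go to Firm A, those right go to Firm B.
  Q at 13 (w=90) → Firm A
  T at 17 (w=200) → Firm B
  P at 20 (w=7) → Firm B
  R at 29 (w=450) → Firm B
  S at 36 (w=7) → Firm B
Firm A captures 90; Firm B captures 664.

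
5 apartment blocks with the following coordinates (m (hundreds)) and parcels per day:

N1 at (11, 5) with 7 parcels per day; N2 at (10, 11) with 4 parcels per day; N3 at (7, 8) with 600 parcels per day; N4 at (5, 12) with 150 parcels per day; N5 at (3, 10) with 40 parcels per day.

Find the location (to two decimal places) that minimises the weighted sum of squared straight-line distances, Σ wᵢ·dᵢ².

The minimiser of Σwᵢ‖p−pᵢ‖² is the weighted centroid p* = (Σwᵢpᵢ)/(Σwᵢ).
Σwᵢ = 801.
Σwᵢxᵢ = 7·11 + 4·10 + 600·7 + 150·5 + 40·3 = 5187.
Σwᵢyᵢ = 7·5 + 4·11 + 600·8 + 150·12 + 40·10 = 7079.
x* = 5187/801 = 6.48, y* = 7079/801 = 8.84.

(6.48, 8.84)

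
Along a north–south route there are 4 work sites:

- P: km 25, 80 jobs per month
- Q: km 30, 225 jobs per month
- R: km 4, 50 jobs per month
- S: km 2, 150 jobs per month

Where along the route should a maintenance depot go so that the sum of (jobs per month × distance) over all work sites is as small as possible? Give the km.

For a sum of weighted absolute distances on a line, the optimum is the weighted median (not the mean). Total weight W = 505; half-weight = 252.5.
Sort by position and accumulate weight:
  km 2 (S, w=150) → cum 150
  km 4 (R, w=50) → cum 200
  km 25 (P, w=80) → cum 280  ≥ 252.5 → median here
  km 30 (Q, w=225) → cum 505
Optimal location: km 25.

x = 25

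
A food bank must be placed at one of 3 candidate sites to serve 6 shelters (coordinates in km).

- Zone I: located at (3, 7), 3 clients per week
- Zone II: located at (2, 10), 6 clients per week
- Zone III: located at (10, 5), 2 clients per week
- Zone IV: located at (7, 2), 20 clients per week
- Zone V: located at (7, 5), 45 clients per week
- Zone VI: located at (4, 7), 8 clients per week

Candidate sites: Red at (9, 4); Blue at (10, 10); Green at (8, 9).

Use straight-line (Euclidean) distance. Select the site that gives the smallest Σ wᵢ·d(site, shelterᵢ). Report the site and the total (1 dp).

Red, total 282.1 km

Total weighted distance at each candidate:
  Red (9, 4): total = 282.1
  Blue (10, 10): total = 567.8
  Green (8, 9): total = 424.3
Minimum is at Red with total 282.1 km.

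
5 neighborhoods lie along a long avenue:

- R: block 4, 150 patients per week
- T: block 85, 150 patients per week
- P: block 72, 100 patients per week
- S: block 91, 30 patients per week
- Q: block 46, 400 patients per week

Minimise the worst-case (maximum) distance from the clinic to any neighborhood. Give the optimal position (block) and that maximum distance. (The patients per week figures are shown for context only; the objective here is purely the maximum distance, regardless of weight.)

location 47.5, max distance 43.5

The 1-center on a line is the midpoint of the two extreme points: leftmost at 4, rightmost at 91.
Optimal location = (4 + 91)/2 = 47.5; maximum distance = (91 − 4)/2 = 43.5.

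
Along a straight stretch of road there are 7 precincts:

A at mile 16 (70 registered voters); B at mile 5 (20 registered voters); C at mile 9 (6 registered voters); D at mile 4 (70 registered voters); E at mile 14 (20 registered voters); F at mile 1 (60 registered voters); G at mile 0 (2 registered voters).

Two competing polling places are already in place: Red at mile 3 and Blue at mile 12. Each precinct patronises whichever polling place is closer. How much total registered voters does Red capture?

152

The indifferent point is the midpoint (3+12)/2 = 7.5; precincts left of it (closer to Red at 3) go to Red, those right go to Blue.
  G at 0 (w=2) → Red
  F at 1 (w=60) → Red
  D at 4 (w=70) → Red
  B at 5 (w=20) → Red
  C at 9 (w=6) → Blue
  E at 14 (w=20) → Blue
  A at 16 (w=70) → Blue
Red captures 152; Blue captures 96.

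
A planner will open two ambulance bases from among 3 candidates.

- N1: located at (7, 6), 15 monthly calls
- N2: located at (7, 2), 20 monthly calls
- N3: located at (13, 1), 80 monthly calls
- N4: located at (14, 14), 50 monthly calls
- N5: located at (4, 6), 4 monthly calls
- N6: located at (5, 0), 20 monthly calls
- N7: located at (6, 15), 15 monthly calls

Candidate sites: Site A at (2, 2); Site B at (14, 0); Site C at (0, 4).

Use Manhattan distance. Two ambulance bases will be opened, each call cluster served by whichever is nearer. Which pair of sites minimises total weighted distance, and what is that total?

Evaluate every pair (each demand assigned to the nearer of the two):
  {Site A, Site B}: total = 1474
  {Site B, Site C}: total = 1634
  {Site A, Site C}: total = 2774
Best pair: {Site A, Site B} with total 1474.

{Site A, Site B}, total 1474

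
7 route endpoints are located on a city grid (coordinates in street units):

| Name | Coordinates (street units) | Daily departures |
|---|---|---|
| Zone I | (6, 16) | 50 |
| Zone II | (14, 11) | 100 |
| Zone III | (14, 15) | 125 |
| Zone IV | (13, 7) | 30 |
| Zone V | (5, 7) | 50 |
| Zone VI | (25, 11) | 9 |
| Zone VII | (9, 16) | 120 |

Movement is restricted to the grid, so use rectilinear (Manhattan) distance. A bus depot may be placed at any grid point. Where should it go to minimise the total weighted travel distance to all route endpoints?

Manhattan distance separates: Σwᵢ(|x−xᵢ|+|y−yᵢ|) = Σwᵢ|x−xᵢ| + Σwᵢ|y−yᵢ|, so x and y are optimised independently as 1-D weighted medians.
Total weight W = 484; half = 242.
x-coordinate, sorted with cumulative weight:
  x=5 (Zone V, w=50) cum 50
  x=6 (Zone I, w=50) cum 100
  x=9 (Zone VII, w=120) cum 220
  x=13 (Zone IV, w=30) cum 250  ← median
  x=14 (Zone II, w=100) cum 350
  x=14 (Zone III, w=125) cum 475
  x=25 (Zone VI, w=9) cum 484
⇒ x* = 13
y-coordinate, sorted with cumulative weight:
  y=7 (Zone IV, w=30) cum 30
  y=7 (Zone V, w=50) cum 80
  y=11 (Zone II, w=100) cum 180
  y=11 (Zone VI, w=9) cum 189
  y=15 (Zone III, w=125) cum 314  ← median
  y=16 (Zone I, w=50) cum 364
  y=16 (Zone VII, w=120) cum 484
⇒ y* = 15

(13, 15)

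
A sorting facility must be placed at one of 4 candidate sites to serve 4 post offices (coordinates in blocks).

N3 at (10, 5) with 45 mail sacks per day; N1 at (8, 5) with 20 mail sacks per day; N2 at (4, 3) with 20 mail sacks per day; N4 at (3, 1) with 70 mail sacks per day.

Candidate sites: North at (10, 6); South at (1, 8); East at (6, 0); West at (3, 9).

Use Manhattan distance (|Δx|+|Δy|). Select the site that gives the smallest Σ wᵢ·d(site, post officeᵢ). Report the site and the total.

Total weighted distance at each candidate:
  North (10, 6): total = 1125
  South (1, 8): total = 1530
  East (6, 0): total = 925
  West (3, 9): total = 1375
Minimum is at East with total 925 blocks.

East, total 925 blocks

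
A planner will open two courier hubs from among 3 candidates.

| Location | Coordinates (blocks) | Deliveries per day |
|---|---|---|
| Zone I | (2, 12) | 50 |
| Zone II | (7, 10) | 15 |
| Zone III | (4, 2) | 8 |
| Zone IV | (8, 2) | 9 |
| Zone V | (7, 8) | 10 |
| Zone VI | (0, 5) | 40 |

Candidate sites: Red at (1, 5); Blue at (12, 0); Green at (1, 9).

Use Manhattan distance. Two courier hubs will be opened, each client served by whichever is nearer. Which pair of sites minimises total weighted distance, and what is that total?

{Red, Green}, total 553

Evaluate every pair (each demand assigned to the nearer of the two):
  {Red, Green}: total = 553
  {Blue, Green}: total = 709
  {Red, Blue}: total = 797
Best pair: {Red, Green} with total 553.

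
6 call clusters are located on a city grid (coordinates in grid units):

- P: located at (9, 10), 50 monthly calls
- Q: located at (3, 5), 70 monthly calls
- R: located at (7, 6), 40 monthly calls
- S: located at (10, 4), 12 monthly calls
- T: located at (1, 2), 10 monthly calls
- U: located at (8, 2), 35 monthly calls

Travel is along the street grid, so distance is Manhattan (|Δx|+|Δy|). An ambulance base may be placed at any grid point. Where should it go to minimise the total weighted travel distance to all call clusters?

Manhattan distance separates: Σwᵢ(|x−xᵢ|+|y−yᵢ|) = Σwᵢ|x−xᵢ| + Σwᵢ|y−yᵢ|, so x and y are optimised independently as 1-D weighted medians.
Total weight W = 217; half = 108.5.
x-coordinate, sorted with cumulative weight:
  x=1 (T, w=10) cum 10
  x=3 (Q, w=70) cum 80
  x=7 (R, w=40) cum 120  ← median
  x=8 (U, w=35) cum 155
  x=9 (P, w=50) cum 205
  x=10 (S, w=12) cum 217
⇒ x* = 7
y-coordinate, sorted with cumulative weight:
  y=2 (T, w=10) cum 10
  y=2 (U, w=35) cum 45
  y=4 (S, w=12) cum 57
  y=5 (Q, w=70) cum 127  ← median
  y=6 (R, w=40) cum 167
  y=10 (P, w=50) cum 217
⇒ y* = 5

(7, 5)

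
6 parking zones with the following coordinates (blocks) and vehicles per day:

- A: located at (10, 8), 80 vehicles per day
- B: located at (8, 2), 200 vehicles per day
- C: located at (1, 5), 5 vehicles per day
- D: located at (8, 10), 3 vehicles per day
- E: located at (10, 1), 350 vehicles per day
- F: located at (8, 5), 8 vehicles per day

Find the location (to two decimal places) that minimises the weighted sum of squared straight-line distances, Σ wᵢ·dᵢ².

(9.28, 2.30)

The minimiser of Σwᵢ‖p−pᵢ‖² is the weighted centroid p* = (Σwᵢpᵢ)/(Σwᵢ).
Σwᵢ = 646.
Σwᵢxᵢ = 80·10 + 200·8 + 5·1 + 3·8 + 350·10 + 8·8 = 5993.
Σwᵢyᵢ = 80·8 + 200·2 + 5·5 + 3·10 + 350·1 + 8·5 = 1485.
x* = 5993/646 = 9.28, y* = 1485/646 = 2.30.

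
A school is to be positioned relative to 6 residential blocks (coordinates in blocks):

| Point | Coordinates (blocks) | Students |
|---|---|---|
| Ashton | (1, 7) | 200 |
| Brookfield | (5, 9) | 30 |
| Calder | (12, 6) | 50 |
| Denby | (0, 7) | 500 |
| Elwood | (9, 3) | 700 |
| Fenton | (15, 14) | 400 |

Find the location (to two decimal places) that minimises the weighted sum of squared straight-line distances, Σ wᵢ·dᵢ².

The minimiser of Σwᵢ‖p−pᵢ‖² is the weighted centroid p* = (Σwᵢpᵢ)/(Σwᵢ).
Σwᵢ = 1880.
Σwᵢxᵢ = 200·1 + 30·5 + 50·12 + 500·0 + 700·9 + 400·15 = 13250.
Σwᵢyᵢ = 200·7 + 30·9 + 50·6 + 500·7 + 700·3 + 400·14 = 13170.
x* = 13250/1880 = 7.05, y* = 13170/1880 = 7.01.

(7.05, 7.01)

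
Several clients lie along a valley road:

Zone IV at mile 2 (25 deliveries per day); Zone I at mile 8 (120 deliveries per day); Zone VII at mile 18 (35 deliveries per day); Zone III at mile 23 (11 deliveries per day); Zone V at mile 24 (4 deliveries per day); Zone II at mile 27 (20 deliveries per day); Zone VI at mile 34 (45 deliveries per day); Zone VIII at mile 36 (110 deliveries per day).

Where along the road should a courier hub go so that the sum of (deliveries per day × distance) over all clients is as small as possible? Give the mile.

x = 23

For a sum of weighted absolute distances on a line, the optimum is the weighted median (not the mean). Total weight W = 370; half-weight = 185.
Sort by position and accumulate weight:
  mile 2 (Zone IV, w=25) → cum 25
  mile 8 (Zone I, w=120) → cum 145
  mile 18 (Zone VII, w=35) → cum 180
  mile 23 (Zone III, w=11) → cum 191  ≥ 185 → median here
  mile 24 (Zone V, w=4) → cum 195
  mile 27 (Zone II, w=20) → cum 215
  mile 34 (Zone VI, w=45) → cum 260
  mile 36 (Zone VIII, w=110) → cum 370
Optimal location: mile 23.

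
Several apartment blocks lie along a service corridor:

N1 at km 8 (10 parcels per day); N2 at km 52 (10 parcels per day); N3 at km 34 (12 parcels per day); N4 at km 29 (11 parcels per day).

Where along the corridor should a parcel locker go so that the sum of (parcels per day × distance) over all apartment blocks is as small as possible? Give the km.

x = 34

For a sum of weighted absolute distances on a line, the optimum is the weighted median (not the mean). Total weight W = 43; half-weight = 21.5.
Sort by position and accumulate weight:
  km 8 (N1, w=10) → cum 10
  km 29 (N4, w=11) → cum 21
  km 34 (N3, w=12) → cum 33  ≥ 21.5 → median here
  km 52 (N2, w=10) → cum 43
Optimal location: km 34.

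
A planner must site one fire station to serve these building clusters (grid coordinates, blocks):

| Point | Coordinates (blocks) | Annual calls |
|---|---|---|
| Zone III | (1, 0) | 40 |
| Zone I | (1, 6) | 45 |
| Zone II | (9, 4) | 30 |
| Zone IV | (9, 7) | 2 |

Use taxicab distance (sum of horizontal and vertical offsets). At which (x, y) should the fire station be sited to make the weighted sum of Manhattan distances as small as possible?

Manhattan distance separates: Σwᵢ(|x−xᵢ|+|y−yᵢ|) = Σwᵢ|x−xᵢ| + Σwᵢ|y−yᵢ|, so x and y are optimised independently as 1-D weighted medians.
Total weight W = 117; half = 58.5.
x-coordinate, sorted with cumulative weight:
  x=1 (Zone III, w=40) cum 40
  x=1 (Zone I, w=45) cum 85  ← median
  x=9 (Zone II, w=30) cum 115
  x=9 (Zone IV, w=2) cum 117
⇒ x* = 1
y-coordinate, sorted with cumulative weight:
  y=0 (Zone III, w=40) cum 40
  y=4 (Zone II, w=30) cum 70  ← median
  y=6 (Zone I, w=45) cum 115
  y=7 (Zone IV, w=2) cum 117
⇒ y* = 4

(1, 4)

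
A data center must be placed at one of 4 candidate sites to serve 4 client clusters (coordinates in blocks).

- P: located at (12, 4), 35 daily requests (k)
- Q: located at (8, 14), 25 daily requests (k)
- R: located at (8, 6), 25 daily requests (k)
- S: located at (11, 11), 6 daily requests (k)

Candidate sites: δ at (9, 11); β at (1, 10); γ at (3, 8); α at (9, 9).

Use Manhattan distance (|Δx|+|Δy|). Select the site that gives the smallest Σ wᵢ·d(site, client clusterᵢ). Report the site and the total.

Total weighted distance at each candidate:
  δ (9, 11): total = 612
  β (1, 10): total = 1211
  γ (3, 8): total = 971
  α (9, 9): total = 554
Minimum is at α with total 554 blocks.

α, total 554 blocks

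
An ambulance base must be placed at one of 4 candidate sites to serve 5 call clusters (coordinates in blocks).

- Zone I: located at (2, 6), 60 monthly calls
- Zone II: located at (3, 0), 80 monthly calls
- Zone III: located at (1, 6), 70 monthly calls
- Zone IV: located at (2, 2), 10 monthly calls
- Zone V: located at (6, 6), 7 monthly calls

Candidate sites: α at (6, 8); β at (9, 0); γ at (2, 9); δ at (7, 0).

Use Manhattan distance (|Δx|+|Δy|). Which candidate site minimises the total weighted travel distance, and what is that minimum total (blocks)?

Total weighted distance at each candidate:
  α (6, 8): total = 1844
  β (9, 0): total = 2393
  γ (2, 9): total = 1379
  δ (7, 0): total = 1939
Minimum is at γ with total 1379 blocks.

γ, total 1379 blocks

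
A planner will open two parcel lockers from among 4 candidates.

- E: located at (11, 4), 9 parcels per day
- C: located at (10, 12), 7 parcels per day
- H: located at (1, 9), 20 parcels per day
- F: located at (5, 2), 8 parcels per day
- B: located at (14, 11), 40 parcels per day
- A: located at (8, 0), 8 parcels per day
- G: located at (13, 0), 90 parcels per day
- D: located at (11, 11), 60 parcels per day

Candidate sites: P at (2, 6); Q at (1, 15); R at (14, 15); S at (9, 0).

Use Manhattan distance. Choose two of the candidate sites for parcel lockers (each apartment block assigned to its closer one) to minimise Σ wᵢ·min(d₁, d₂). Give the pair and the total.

Evaluate every pair (each demand assigned to the nearer of the two):
  {R, S}: total = 1439
  {P, S}: total = 2061
  {Q, S}: total = 2094
  {P, R}: total = 2400
  {Q, R}: total = 2619
  {P, Q}: total = 3465
Best pair: {R, S} with total 1439.

{R, S}, total 1439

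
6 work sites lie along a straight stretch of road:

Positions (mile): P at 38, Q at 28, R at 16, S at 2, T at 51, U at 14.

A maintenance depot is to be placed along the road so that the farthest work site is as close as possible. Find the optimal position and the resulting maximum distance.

location 26.5, max distance 24.5

The 1-center on a line is the midpoint of the two extreme points: leftmost at 2, rightmost at 51.
Optimal location = (2 + 51)/2 = 26.5; maximum distance = (51 − 2)/2 = 24.5.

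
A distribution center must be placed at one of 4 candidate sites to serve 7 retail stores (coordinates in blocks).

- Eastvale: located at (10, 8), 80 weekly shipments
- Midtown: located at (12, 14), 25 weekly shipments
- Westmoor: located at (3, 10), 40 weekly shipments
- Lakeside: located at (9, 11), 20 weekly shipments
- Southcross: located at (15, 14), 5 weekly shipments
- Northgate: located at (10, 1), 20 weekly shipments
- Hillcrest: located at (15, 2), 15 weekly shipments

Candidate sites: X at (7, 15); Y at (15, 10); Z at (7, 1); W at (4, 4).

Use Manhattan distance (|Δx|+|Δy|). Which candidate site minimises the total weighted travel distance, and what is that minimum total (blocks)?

Total weighted distance at each candidate:
  X (7, 15): total = 2130
  Y (15, 10): total = 1775
  Z (7, 1): total = 2310
  W (4, 4): total = 2250
Minimum is at Y with total 1775 blocks.

Y, total 1775 blocks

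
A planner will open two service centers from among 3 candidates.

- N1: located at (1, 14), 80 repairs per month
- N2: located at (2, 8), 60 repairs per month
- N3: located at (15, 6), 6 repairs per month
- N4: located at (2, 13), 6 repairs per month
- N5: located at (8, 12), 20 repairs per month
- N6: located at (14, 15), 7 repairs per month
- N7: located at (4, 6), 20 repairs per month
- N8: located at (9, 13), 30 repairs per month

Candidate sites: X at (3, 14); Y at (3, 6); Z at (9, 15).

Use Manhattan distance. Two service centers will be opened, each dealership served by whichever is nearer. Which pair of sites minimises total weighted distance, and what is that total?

Evaluate every pair (each demand assigned to the nearer of the two):
  {X, Y}: total = 878
  {X, Z}: total = 1037
  {Y, Z}: total = 1215
Best pair: {X, Y} with total 878.

{X, Y}, total 878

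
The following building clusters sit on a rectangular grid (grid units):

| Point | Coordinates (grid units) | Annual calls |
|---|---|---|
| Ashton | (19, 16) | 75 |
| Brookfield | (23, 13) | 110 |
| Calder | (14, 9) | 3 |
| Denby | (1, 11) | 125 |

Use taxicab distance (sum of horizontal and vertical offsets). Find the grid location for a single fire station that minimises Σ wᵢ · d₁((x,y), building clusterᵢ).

Manhattan distance separates: Σwᵢ(|x−xᵢ|+|y−yᵢ|) = Σwᵢ|x−xᵢ| + Σwᵢ|y−yᵢ|, so x and y are optimised independently as 1-D weighted medians.
Total weight W = 313; half = 156.5.
x-coordinate, sorted with cumulative weight:
  x=1 (Denby, w=125) cum 125
  x=14 (Calder, w=3) cum 128
  x=19 (Ashton, w=75) cum 203  ← median
  x=23 (Brookfield, w=110) cum 313
⇒ x* = 19
y-coordinate, sorted with cumulative weight:
  y=9 (Calder, w=3) cum 3
  y=11 (Denby, w=125) cum 128
  y=13 (Brookfield, w=110) cum 238  ← median
  y=16 (Ashton, w=75) cum 313
⇒ y* = 13

(19, 13)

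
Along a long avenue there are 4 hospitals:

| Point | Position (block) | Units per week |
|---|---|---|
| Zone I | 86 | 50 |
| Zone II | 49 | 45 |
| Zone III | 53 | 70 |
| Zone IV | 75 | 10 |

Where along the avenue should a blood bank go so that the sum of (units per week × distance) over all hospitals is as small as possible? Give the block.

x = 53

For a sum of weighted absolute distances on a line, the optimum is the weighted median (not the mean). Total weight W = 175; half-weight = 87.5.
Sort by position and accumulate weight:
  block 49 (Zone II, w=45) → cum 45
  block 53 (Zone III, w=70) → cum 115  ≥ 87.5 → median here
  block 75 (Zone IV, w=10) → cum 125
  block 86 (Zone I, w=50) → cum 175
Optimal location: block 53.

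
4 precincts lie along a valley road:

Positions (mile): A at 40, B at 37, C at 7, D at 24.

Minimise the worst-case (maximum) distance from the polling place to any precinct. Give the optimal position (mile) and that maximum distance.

The 1-center on a line is the midpoint of the two extreme points: leftmost at 7, rightmost at 40.
Optimal location = (7 + 40)/2 = 23.5; maximum distance = (40 − 7)/2 = 16.5.

location 23.5, max distance 16.5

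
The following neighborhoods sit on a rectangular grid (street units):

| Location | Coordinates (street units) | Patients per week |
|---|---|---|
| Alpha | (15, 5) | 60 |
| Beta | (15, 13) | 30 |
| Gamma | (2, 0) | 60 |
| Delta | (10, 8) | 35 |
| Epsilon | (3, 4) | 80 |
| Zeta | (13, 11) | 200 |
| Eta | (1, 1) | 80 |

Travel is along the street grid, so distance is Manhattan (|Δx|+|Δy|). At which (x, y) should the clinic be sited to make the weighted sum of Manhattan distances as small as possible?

Manhattan distance separates: Σwᵢ(|x−xᵢ|+|y−yᵢ|) = Σwᵢ|x−xᵢ| + Σwᵢ|y−yᵢ|, so x and y are optimised independently as 1-D weighted medians.
Total weight W = 545; half = 272.5.
x-coordinate, sorted with cumulative weight:
  x=1 (Eta, w=80) cum 80
  x=2 (Gamma, w=60) cum 140
  x=3 (Epsilon, w=80) cum 220
  x=10 (Delta, w=35) cum 255
  x=13 (Zeta, w=200) cum 455  ← median
  x=15 (Alpha, w=60) cum 515
  x=15 (Beta, w=30) cum 545
⇒ x* = 13
y-coordinate, sorted with cumulative weight:
  y=0 (Gamma, w=60) cum 60
  y=1 (Eta, w=80) cum 140
  y=4 (Epsilon, w=80) cum 220
  y=5 (Alpha, w=60) cum 280  ← median
  y=8 (Delta, w=35) cum 315
  y=11 (Zeta, w=200) cum 515
  y=13 (Beta, w=30) cum 545
⇒ y* = 5

(13, 5)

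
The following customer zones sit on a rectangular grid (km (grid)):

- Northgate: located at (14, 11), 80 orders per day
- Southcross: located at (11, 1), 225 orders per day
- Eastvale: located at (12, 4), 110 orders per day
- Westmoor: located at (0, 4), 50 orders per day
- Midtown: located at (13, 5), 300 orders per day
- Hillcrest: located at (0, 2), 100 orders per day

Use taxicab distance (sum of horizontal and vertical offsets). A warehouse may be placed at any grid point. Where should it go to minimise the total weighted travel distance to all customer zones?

(12, 4)

Manhattan distance separates: Σwᵢ(|x−xᵢ|+|y−yᵢ|) = Σwᵢ|x−xᵢ| + Σwᵢ|y−yᵢ|, so x and y are optimised independently as 1-D weighted medians.
Total weight W = 865; half = 432.5.
x-coordinate, sorted with cumulative weight:
  x=0 (Westmoor, w=50) cum 50
  x=0 (Hillcrest, w=100) cum 150
  x=11 (Southcross, w=225) cum 375
  x=12 (Eastvale, w=110) cum 485  ← median
  x=13 (Midtown, w=300) cum 785
  x=14 (Northgate, w=80) cum 865
⇒ x* = 12
y-coordinate, sorted with cumulative weight:
  y=1 (Southcross, w=225) cum 225
  y=2 (Hillcrest, w=100) cum 325
  y=4 (Eastvale, w=110) cum 435  ← median
  y=4 (Westmoor, w=50) cum 485
  y=5 (Midtown, w=300) cum 785
  y=11 (Northgate, w=80) cum 865
⇒ y* = 4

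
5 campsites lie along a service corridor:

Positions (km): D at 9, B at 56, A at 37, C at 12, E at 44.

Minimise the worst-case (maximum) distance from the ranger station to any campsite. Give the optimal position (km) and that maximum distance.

location 32.5, max distance 23.5

The 1-center on a line is the midpoint of the two extreme points: leftmost at 9, rightmost at 56.
Optimal location = (9 + 56)/2 = 32.5; maximum distance = (56 − 9)/2 = 23.5.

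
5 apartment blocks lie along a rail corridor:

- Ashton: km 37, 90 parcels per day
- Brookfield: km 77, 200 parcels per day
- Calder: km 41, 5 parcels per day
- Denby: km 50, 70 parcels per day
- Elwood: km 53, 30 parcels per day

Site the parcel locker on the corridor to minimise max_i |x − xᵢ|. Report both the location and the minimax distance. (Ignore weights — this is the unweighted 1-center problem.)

The 1-center on a line is the midpoint of the two extreme points: leftmost at 37, rightmost at 77.
Optimal location = (37 + 77)/2 = 57; maximum distance = (77 − 37)/2 = 20.

location 57, max distance 20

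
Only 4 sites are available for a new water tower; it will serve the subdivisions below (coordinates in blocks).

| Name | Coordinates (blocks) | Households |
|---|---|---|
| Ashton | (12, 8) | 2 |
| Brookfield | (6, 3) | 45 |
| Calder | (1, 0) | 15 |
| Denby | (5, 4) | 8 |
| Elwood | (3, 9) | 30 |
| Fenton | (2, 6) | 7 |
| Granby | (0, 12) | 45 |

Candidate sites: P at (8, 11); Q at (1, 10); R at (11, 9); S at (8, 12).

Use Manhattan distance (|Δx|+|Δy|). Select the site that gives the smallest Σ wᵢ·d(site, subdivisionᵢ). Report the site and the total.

Q, total 1056 blocks

Total weighted distance at each candidate:
  P (8, 11): total = 1506
  Q (1, 10): total = 1056
  R (11, 9): total = 1826
  S (8, 12): total = 1568
Minimum is at Q with total 1056 blocks.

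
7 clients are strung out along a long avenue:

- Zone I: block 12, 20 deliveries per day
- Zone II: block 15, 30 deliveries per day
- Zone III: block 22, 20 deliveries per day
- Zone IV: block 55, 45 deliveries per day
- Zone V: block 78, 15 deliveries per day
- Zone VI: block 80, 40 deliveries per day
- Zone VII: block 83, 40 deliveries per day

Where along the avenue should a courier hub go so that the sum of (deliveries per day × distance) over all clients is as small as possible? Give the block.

x = 55

For a sum of weighted absolute distances on a line, the optimum is the weighted median (not the mean). Total weight W = 210; half-weight = 105.
Sort by position and accumulate weight:
  block 12 (Zone I, w=20) → cum 20
  block 15 (Zone II, w=30) → cum 50
  block 22 (Zone III, w=20) → cum 70
  block 55 (Zone IV, w=45) → cum 115  ≥ 105 → median here
  block 78 (Zone V, w=15) → cum 130
  block 80 (Zone VI, w=40) → cum 170
  block 83 (Zone VII, w=40) → cum 210
Optimal location: block 55.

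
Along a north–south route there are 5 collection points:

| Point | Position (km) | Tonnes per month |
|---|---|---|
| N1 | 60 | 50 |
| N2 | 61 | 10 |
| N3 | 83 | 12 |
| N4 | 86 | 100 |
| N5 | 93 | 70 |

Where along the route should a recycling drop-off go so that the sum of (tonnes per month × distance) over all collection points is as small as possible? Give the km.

x = 86

For a sum of weighted absolute distances on a line, the optimum is the weighted median (not the mean). Total weight W = 242; half-weight = 121.
Sort by position and accumulate weight:
  km 60 (N1, w=50) → cum 50
  km 61 (N2, w=10) → cum 60
  km 83 (N3, w=12) → cum 72
  km 86 (N4, w=100) → cum 172  ≥ 121 → median here
  km 93 (N5, w=70) → cum 242
Optimal location: km 86.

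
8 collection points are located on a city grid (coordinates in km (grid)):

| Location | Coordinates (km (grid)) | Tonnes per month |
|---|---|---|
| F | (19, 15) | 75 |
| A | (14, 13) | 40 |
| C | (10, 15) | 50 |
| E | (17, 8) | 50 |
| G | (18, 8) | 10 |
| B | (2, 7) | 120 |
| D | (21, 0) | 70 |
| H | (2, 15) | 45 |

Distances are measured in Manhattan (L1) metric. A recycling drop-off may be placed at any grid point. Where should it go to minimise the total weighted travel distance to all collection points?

(14, 8)

Manhattan distance separates: Σwᵢ(|x−xᵢ|+|y−yᵢ|) = Σwᵢ|x−xᵢ| + Σwᵢ|y−yᵢ|, so x and y are optimised independently as 1-D weighted medians.
Total weight W = 460; half = 230.
x-coordinate, sorted with cumulative weight:
  x=2 (B, w=120) cum 120
  x=2 (H, w=45) cum 165
  x=10 (C, w=50) cum 215
  x=14 (A, w=40) cum 255  ← median
  x=17 (E, w=50) cum 305
  x=18 (G, w=10) cum 315
  x=19 (F, w=75) cum 390
  x=21 (D, w=70) cum 460
⇒ x* = 14
y-coordinate, sorted with cumulative weight:
  y=0 (D, w=70) cum 70
  y=7 (B, w=120) cum 190
  y=8 (E, w=50) cum 240  ← median
  y=8 (G, w=10) cum 250
  y=13 (A, w=40) cum 290
  y=15 (F, w=75) cum 365
  y=15 (C, w=50) cum 415
  y=15 (H, w=45) cum 460
⇒ y* = 8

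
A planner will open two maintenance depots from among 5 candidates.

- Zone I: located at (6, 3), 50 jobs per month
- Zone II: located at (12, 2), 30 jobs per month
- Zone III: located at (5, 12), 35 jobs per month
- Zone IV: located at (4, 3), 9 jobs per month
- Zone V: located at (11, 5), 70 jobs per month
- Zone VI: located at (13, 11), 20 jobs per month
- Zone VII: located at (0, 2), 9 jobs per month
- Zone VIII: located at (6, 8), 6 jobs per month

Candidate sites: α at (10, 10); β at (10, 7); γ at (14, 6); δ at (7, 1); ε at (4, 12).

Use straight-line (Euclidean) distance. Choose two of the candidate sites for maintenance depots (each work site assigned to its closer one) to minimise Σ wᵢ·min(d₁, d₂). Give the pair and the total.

{β, δ}, total 889.6

Evaluate every pair (each demand assigned to the nearer of the two):
  {β, δ}: total = 889.6
  {β, ε}: total = 922.5
  {α, δ}: total = 996.4
  {δ, ε}: total = 999.8
  {α, β}: total = 1042.9
  {γ, δ}: total = 1086.4
  {β, γ}: total = 1111.3
  {γ, ε}: total = 1124.5
  {α, γ}: total = 1235.4
  {α, ε}: total = 1310.4
Best pair: {β, δ} with total 889.6.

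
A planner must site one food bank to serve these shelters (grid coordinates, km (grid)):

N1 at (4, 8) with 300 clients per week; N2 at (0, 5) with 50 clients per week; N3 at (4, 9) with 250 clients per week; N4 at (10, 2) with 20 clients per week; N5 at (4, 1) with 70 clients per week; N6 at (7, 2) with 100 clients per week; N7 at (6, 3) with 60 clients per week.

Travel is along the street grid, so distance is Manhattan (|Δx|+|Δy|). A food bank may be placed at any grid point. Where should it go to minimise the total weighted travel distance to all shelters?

(4, 8)

Manhattan distance separates: Σwᵢ(|x−xᵢ|+|y−yᵢ|) = Σwᵢ|x−xᵢ| + Σwᵢ|y−yᵢ|, so x and y are optimised independently as 1-D weighted medians.
Total weight W = 850; half = 425.
x-coordinate, sorted with cumulative weight:
  x=0 (N2, w=50) cum 50
  x=4 (N1, w=300) cum 350
  x=4 (N3, w=250) cum 600  ← median
  x=4 (N5, w=70) cum 670
  x=6 (N7, w=60) cum 730
  x=7 (N6, w=100) cum 830
  x=10 (N4, w=20) cum 850
⇒ x* = 4
y-coordinate, sorted with cumulative weight:
  y=1 (N5, w=70) cum 70
  y=2 (N4, w=20) cum 90
  y=2 (N6, w=100) cum 190
  y=3 (N7, w=60) cum 250
  y=5 (N2, w=50) cum 300
  y=8 (N1, w=300) cum 600  ← median
  y=9 (N3, w=250) cum 850
⇒ y* = 8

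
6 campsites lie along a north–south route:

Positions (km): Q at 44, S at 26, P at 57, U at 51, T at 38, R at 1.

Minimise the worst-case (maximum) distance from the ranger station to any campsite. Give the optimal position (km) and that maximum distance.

The 1-center on a line is the midpoint of the two extreme points: leftmost at 1, rightmost at 57.
Optimal location = (1 + 57)/2 = 29; maximum distance = (57 − 1)/2 = 28.

location 29, max distance 28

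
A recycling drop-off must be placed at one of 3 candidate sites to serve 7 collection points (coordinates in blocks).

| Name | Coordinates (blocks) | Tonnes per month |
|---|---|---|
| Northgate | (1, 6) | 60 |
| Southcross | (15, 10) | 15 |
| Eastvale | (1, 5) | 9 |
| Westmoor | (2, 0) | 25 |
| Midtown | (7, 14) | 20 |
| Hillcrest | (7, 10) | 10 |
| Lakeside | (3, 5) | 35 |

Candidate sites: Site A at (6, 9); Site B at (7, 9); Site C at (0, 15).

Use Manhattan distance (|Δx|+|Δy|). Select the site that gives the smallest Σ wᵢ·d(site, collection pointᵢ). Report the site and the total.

Site A, total 1421 blocks

Total weighted distance at each candidate:
  Site A (6, 9): total = 1421
  Site B (7, 9): total = 1505
  Site C (0, 15): total = 2159
Minimum is at Site A with total 1421 blocks.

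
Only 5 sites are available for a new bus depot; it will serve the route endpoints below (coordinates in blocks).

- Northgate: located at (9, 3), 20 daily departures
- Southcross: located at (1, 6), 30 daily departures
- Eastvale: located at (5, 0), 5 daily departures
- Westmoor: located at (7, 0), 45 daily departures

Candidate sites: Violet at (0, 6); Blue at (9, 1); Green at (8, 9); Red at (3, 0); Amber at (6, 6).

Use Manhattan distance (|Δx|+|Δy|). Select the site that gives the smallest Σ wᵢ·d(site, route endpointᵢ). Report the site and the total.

Total weighted distance at each candidate:
  Violet (0, 6): total = 910
  Blue (9, 1): total = 590
  Green (8, 9): total = 950
  Red (3, 0): total = 610
  Amber (6, 6): total = 620
Minimum is at Blue with total 590 blocks.

Blue, total 590 blocks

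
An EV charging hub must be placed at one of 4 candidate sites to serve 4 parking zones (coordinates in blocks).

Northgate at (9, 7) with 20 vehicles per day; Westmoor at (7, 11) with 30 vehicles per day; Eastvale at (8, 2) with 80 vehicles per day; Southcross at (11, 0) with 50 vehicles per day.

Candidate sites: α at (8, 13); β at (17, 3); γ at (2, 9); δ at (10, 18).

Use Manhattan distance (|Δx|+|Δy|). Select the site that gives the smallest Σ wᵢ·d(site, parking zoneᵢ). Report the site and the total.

Total weighted distance at each candidate:
  α (8, 13): total = 1910
  β (17, 3): total = 2030
  γ (2, 9): total = 2330
  δ (10, 18): total = 2930
Minimum is at α with total 1910 blocks.

α, total 1910 blocks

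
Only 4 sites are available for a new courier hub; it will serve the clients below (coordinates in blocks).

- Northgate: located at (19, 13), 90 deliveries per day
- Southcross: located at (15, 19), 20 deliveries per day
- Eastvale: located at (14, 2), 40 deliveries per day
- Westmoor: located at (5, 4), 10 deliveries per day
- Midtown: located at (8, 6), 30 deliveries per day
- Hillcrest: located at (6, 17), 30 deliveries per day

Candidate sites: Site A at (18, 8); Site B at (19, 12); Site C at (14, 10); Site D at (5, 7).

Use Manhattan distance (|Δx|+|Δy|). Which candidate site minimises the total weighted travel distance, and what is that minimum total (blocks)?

Total weighted distance at each candidate:
  Site A (18, 8): total = 2380
  Site B (19, 12): total = 2180
  Site C (14, 10): total = 2140
  Site D (5, 7): total = 3280
Minimum is at Site C with total 2140 blocks.

Site C, total 2140 blocks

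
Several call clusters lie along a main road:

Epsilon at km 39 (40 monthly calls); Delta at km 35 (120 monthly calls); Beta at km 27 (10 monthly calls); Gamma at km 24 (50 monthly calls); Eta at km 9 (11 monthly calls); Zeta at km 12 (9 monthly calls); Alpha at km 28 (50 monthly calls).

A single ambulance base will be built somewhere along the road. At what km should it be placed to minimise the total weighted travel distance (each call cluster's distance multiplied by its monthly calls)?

x = 35

For a sum of weighted absolute distances on a line, the optimum is the weighted median (not the mean). Total weight W = 290; half-weight = 145.
Sort by position and accumulate weight:
  km 9 (Eta, w=11) → cum 11
  km 12 (Zeta, w=9) → cum 20
  km 24 (Gamma, w=50) → cum 70
  km 27 (Beta, w=10) → cum 80
  km 28 (Alpha, w=50) → cum 130
  km 35 (Delta, w=120) → cum 250  ≥ 145 → median here
  km 39 (Epsilon, w=40) → cum 290
Optimal location: km 35.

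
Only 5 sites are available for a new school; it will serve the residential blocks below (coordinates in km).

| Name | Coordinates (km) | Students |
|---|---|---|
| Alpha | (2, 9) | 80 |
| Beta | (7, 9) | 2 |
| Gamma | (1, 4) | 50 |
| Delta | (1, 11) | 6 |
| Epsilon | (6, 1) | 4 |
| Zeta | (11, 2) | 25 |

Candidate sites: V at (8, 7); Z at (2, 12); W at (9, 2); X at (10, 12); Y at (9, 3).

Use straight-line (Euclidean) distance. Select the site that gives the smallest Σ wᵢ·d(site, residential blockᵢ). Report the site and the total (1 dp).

Total weighted distance at each candidate:
  V (8, 7): total = 1110.7
  Z (2, 12): total = 1046.4
  W (9, 2): total = 1353.7
  X (10, 12): total = 1646.5
  Y (9, 3): total = 1291.5
Minimum is at Z with total 1046.4 km.

Z, total 1046.4 km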